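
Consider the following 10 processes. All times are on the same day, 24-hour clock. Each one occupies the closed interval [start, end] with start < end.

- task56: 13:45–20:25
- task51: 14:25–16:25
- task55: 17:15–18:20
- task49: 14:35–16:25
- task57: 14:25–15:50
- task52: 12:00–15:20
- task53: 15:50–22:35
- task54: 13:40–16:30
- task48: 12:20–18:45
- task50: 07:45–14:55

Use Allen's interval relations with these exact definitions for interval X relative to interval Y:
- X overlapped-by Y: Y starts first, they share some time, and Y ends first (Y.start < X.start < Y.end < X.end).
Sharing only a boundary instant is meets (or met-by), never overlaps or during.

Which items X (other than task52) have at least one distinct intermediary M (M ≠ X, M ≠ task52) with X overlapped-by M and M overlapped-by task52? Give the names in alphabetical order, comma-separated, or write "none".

task49, task53, task56

Target task52 = [12:00, 15:20].
Intermediaries M with M overlapped-by task52: task48, task49, task51, task54, task56, task57.
Via task48 — items with X overlapped-by task48: task53, task56.
Via task49 — items with X overlapped-by task49: task53.
Via task51 — items with X overlapped-by task51: task53.
Via task54 — items with X overlapped-by task54: task53, task56.
Via task56 — items with X overlapped-by task56: task53.
Via task57 — items with X overlapped-by task57: task49.
Union: task49, task53, task56.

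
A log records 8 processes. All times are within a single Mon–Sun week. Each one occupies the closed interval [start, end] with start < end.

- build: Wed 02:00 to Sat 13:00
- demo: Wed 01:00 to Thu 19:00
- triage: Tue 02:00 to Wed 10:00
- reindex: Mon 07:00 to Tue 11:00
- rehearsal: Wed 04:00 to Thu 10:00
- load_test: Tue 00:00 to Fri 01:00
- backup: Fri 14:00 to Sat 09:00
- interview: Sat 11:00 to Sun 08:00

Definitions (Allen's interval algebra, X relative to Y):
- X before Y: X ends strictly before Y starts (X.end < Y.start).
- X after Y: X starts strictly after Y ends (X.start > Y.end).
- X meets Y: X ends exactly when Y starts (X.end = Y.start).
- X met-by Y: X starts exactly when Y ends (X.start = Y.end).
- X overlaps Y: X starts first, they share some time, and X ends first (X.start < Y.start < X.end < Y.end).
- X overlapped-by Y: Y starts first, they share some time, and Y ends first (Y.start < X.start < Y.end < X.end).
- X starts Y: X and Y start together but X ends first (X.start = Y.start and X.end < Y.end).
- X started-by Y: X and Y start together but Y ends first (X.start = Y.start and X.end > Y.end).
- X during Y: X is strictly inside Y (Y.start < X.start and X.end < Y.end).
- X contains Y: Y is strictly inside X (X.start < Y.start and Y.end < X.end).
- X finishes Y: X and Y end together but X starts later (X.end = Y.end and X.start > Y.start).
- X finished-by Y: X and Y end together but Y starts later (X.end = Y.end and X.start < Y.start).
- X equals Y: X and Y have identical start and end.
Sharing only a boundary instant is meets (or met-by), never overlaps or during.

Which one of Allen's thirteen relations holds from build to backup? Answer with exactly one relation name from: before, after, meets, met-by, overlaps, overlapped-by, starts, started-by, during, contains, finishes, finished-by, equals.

contains

build = [Wed 02:00, Sat 13:00]; backup = [Fri 14:00, Sat 09:00].
Compare endpoints: build.start < backup.start, build.start < backup.end, build.end > backup.start, build.end > backup.end.
That pattern is 'contains'.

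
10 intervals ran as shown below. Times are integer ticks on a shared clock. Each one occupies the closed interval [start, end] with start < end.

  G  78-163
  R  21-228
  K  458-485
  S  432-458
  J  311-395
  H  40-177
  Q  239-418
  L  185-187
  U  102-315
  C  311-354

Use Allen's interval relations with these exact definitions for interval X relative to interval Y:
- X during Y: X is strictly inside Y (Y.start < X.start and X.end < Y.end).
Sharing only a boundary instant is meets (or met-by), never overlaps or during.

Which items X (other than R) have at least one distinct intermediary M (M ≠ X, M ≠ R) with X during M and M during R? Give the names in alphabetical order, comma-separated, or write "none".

G

Target R = [21, 228].
Intermediaries M with M during R: G, H, L.
Via G — items with X during G: none.
Via H — items with X during H: G.
Via L — items with X during L: none.
Union: G.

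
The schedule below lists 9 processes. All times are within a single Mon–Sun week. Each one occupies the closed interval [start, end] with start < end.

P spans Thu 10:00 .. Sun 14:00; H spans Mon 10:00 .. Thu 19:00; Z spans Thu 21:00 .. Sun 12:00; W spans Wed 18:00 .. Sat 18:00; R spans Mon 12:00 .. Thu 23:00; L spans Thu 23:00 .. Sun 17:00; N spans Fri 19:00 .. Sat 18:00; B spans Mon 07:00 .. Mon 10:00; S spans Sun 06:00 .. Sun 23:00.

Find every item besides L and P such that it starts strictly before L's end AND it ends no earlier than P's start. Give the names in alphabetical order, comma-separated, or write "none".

H, N, R, S, W, Z

Conditions: its start is strictly before L's end (X.start < Sun 17:00) AND its end is no earlier than P's start (X.end >= Thu 10:00).
B: start Mon 07:00 < Sun 17:00? ✓; end Mon 10:00 >= Thu 10:00? ✗ → no.
H: start Mon 10:00 < Sun 17:00? ✓; end Thu 19:00 >= Thu 10:00? ✓ → yes.
N: start Fri 19:00 < Sun 17:00? ✓; end Sat 18:00 >= Thu 10:00? ✓ → yes.
R: start Mon 12:00 < Sun 17:00? ✓; end Thu 23:00 >= Thu 10:00? ✓ → yes.
S: start Sun 06:00 < Sun 17:00? ✓; end Sun 23:00 >= Thu 10:00? ✓ → yes.
W: start Wed 18:00 < Sun 17:00? ✓; end Sat 18:00 >= Thu 10:00? ✓ → yes.
Z: start Thu 21:00 < Sun 17:00? ✓; end Sun 12:00 >= Thu 10:00? ✓ → yes.
Result: H, N, R, S, W, Z.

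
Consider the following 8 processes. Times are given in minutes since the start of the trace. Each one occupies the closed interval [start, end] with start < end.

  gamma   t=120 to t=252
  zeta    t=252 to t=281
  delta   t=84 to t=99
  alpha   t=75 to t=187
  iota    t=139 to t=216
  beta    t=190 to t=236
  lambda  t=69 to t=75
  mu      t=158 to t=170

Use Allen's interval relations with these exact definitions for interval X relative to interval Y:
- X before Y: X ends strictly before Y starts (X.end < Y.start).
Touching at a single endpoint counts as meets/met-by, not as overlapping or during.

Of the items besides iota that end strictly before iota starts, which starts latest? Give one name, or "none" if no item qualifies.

delta

Target iota = [t=139, t=216].
alpha [t=75, t=187] → overlaps → excluded.
beta [t=190, t=236] → overlapped-by → excluded.
delta [t=84, t=99] → before → candidate.
gamma [t=120, t=252] → contains → excluded.
lambda [t=69, t=75] → before → candidate.
mu [t=158, t=170] → during → excluded.
zeta [t=252, t=281] → after → excluded.
Among candidates, latest start is t=84 → delta.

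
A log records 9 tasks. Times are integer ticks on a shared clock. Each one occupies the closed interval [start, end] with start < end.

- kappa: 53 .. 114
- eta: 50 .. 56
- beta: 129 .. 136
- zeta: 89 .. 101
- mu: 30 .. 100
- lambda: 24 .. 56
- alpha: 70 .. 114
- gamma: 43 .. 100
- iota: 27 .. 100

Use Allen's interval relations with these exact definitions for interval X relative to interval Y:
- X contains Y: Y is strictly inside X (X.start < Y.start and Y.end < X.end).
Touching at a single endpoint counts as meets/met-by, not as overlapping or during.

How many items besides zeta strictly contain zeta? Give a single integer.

Target zeta = [89, 101].
alpha [70, 114] → contains → counts.
beta [129, 136] → after → no.
eta [50, 56] → before → no.
gamma [43, 100] → overlaps → no.
iota [27, 100] → overlaps → no.
kappa [53, 114] → contains → counts.
lambda [24, 56] → before → no.
mu [30, 100] → overlaps → no.
Total: 2.

2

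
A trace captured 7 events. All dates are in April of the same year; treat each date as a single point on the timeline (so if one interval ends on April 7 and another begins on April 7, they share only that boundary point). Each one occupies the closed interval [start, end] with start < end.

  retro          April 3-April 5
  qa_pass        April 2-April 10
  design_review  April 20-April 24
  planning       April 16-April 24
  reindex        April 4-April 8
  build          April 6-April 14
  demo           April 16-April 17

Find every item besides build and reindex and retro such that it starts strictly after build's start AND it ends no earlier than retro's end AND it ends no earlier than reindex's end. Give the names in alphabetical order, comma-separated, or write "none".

demo, design_review, planning

Conditions: its start is strictly after build's start (X.start > April 6) AND its end is no earlier than retro's end (X.end >= April 5) AND its end is no earlier than reindex's end (X.end >= April 8).
demo: start April 16 > April 6? ✓; end April 17 >= April 5? ✓; end April 17 >= April 8? ✓ → yes.
design_review: start April 20 > April 6? ✓; end April 24 >= April 5? ✓; end April 24 >= April 8? ✓ → yes.
planning: start April 16 > April 6? ✓; end April 24 >= April 5? ✓; end April 24 >= April 8? ✓ → yes.
qa_pass: start April 2 > April 6? ✗; end April 10 >= April 5? ✓; end April 10 >= April 8? ✓ → no.
Result: demo, design_review, planning.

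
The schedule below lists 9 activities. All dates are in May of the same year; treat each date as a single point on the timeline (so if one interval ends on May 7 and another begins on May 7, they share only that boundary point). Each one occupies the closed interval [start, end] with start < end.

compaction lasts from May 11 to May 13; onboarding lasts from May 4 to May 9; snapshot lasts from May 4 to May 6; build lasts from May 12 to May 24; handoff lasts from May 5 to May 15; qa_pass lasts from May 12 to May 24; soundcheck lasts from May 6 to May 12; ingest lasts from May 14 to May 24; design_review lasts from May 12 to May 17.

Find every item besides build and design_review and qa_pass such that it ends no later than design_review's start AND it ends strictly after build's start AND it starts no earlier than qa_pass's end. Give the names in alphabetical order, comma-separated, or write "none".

Conditions: its end is no later than design_review's start (X.end <= May 12) AND its end is strictly after build's start (X.end > May 12) AND its start is no earlier than qa_pass's end (X.start >= May 24).
compaction: end May 13 <= May 12? ✗; end May 13 > May 12? ✓; start May 11 >= May 24? ✗ → no.
handoff: end May 15 <= May 12? ✗; end May 15 > May 12? ✓; start May 5 >= May 24? ✗ → no.
ingest: end May 24 <= May 12? ✗; end May 24 > May 12? ✓; start May 14 >= May 24? ✗ → no.
onboarding: end May 9 <= May 12? ✓; end May 9 > May 12? ✗; start May 4 >= May 24? ✗ → no.
snapshot: end May 6 <= May 12? ✓; end May 6 > May 12? ✗; start May 4 >= May 24? ✗ → no.
soundcheck: end May 12 <= May 12? ✓; end May 12 > May 12? ✗; start May 6 >= May 24? ✗ → no.
Result: none.

none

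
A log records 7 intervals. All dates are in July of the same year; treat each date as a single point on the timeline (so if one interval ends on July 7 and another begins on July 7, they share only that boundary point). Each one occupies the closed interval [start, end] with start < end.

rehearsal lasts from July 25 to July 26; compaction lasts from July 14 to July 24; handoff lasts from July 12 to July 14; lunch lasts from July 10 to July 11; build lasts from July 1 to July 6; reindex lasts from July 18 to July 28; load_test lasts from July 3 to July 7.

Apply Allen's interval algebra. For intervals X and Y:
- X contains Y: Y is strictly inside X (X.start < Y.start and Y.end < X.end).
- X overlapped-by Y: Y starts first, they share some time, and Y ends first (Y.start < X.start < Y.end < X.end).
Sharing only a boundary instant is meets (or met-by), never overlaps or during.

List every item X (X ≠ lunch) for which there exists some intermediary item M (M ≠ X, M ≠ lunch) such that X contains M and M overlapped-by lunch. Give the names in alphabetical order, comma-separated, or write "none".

Target lunch = [July 10, July 11].
Intermediaries M with M overlapped-by lunch: none.
Union: none.

none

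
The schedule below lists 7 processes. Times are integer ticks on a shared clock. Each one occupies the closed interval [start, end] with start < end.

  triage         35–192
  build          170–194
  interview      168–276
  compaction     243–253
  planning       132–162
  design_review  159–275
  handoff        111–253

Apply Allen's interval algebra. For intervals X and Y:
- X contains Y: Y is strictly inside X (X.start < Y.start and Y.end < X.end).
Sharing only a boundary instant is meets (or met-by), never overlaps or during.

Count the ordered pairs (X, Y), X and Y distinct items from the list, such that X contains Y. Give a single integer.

7

Checking all 42 ordered pairs for relation 'contains'; matching pairs in alphabetical order:
(design_review, build): design_review contains build ✓
(design_review, compaction): design_review contains compaction ✓
(handoff, build): handoff contains build ✓
(handoff, planning): handoff contains planning ✓
(interview, build): interview contains build ✓
(interview, compaction): interview contains compaction ✓
(triage, planning): triage contains planning ✓
Count: 7.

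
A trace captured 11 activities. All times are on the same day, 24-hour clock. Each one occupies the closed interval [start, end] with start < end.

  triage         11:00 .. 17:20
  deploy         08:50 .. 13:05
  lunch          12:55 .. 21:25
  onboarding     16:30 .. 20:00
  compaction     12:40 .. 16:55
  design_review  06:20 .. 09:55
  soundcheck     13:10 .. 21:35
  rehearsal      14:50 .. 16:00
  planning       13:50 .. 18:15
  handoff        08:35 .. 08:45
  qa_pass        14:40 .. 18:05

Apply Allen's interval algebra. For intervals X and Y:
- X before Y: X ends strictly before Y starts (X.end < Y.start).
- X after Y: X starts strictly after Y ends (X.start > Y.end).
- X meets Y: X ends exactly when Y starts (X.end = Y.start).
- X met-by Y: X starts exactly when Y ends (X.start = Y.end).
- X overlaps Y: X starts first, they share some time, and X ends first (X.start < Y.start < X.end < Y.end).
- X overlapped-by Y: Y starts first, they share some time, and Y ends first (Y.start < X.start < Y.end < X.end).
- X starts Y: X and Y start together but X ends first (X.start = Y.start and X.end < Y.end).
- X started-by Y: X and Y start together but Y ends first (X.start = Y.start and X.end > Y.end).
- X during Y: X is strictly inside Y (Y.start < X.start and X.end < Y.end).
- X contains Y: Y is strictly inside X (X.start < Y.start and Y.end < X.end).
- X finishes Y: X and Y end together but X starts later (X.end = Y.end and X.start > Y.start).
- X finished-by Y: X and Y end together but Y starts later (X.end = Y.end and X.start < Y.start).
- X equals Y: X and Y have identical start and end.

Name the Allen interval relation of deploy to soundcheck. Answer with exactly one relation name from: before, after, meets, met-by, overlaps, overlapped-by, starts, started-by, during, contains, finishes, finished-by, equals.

before

deploy = [08:50, 13:05]; soundcheck = [13:10, 21:35].
Compare endpoints: deploy.start < soundcheck.start, deploy.start < soundcheck.end, deploy.end < soundcheck.start, deploy.end < soundcheck.end.
That pattern is 'before'.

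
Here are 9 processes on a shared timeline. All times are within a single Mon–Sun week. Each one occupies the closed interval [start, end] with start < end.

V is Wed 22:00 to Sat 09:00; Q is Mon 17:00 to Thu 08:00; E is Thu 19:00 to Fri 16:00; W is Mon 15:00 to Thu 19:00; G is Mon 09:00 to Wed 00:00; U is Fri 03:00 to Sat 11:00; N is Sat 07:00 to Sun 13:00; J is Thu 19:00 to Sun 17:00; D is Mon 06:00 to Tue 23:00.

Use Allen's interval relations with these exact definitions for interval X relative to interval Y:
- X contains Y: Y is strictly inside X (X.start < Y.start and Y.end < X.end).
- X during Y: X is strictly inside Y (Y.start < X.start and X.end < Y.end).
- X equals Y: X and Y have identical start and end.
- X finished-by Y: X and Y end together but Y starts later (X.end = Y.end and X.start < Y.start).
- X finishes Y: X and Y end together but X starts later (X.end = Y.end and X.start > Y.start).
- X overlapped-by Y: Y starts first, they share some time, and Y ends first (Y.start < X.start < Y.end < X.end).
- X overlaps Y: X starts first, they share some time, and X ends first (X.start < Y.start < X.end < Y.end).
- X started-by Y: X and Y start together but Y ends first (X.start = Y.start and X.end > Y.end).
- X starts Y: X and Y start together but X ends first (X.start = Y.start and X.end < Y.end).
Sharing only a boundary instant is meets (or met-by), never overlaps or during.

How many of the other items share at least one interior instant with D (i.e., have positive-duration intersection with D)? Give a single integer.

Target D = [Mon 06:00, Tue 23:00].
E [Thu 19:00, Fri 16:00] → after → no.
G [Mon 09:00, Wed 00:00] → overlapped-by → counts.
J [Thu 19:00, Sun 17:00] → after → no.
N [Sat 07:00, Sun 13:00] → after → no.
Q [Mon 17:00, Thu 08:00] → overlapped-by → counts.
U [Fri 03:00, Sat 11:00] → after → no.
V [Wed 22:00, Sat 09:00] → after → no.
W [Mon 15:00, Thu 19:00] → overlapped-by → counts.
Total: 3.

3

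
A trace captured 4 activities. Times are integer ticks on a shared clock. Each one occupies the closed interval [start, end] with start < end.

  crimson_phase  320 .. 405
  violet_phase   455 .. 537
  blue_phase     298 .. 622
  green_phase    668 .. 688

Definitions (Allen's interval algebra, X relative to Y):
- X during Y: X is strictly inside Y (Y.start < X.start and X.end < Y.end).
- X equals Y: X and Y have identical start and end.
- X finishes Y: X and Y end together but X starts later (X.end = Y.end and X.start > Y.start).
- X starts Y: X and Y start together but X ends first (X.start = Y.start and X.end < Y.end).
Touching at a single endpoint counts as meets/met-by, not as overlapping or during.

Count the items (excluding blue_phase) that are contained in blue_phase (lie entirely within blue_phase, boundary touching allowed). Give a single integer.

2

Target blue_phase = [298, 622].
crimson_phase [320, 405] → during → counts.
green_phase [668, 688] → after → no.
violet_phase [455, 537] → during → counts.
Total: 2.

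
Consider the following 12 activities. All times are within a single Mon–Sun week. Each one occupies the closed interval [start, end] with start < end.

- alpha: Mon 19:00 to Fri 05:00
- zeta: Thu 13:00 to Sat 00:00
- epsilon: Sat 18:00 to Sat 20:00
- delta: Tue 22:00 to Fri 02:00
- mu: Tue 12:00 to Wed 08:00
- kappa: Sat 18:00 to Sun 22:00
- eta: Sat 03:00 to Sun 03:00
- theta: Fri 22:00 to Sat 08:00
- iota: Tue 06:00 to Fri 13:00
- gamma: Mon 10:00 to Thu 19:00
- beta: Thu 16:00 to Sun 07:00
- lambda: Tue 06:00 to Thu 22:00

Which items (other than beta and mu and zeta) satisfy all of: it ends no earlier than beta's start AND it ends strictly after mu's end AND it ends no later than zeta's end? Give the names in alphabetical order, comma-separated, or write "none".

Conditions: its end is no earlier than beta's start (X.end >= Thu 16:00) AND its end is strictly after mu's end (X.end > Wed 08:00) AND its end is no later than zeta's end (X.end <= Sat 00:00).
alpha: end Fri 05:00 >= Thu 16:00? ✓; end Fri 05:00 > Wed 08:00? ✓; end Fri 05:00 <= Sat 00:00? ✓ → yes.
delta: end Fri 02:00 >= Thu 16:00? ✓; end Fri 02:00 > Wed 08:00? ✓; end Fri 02:00 <= Sat 00:00? ✓ → yes.
epsilon: end Sat 20:00 >= Thu 16:00? ✓; end Sat 20:00 > Wed 08:00? ✓; end Sat 20:00 <= Sat 00:00? ✗ → no.
eta: end Sun 03:00 >= Thu 16:00? ✓; end Sun 03:00 > Wed 08:00? ✓; end Sun 03:00 <= Sat 00:00? ✗ → no.
gamma: end Thu 19:00 >= Thu 16:00? ✓; end Thu 19:00 > Wed 08:00? ✓; end Thu 19:00 <= Sat 00:00? ✓ → yes.
iota: end Fri 13:00 >= Thu 16:00? ✓; end Fri 13:00 > Wed 08:00? ✓; end Fri 13:00 <= Sat 00:00? ✓ → yes.
kappa: end Sun 22:00 >= Thu 16:00? ✓; end Sun 22:00 > Wed 08:00? ✓; end Sun 22:00 <= Sat 00:00? ✗ → no.
lambda: end Thu 22:00 >= Thu 16:00? ✓; end Thu 22:00 > Wed 08:00? ✓; end Thu 22:00 <= Sat 00:00? ✓ → yes.
theta: end Sat 08:00 >= Thu 16:00? ✓; end Sat 08:00 > Wed 08:00? ✓; end Sat 08:00 <= Sat 00:00? ✗ → no.
Result: alpha, delta, gamma, iota, lambda.

alpha, delta, gamma, iota, lambda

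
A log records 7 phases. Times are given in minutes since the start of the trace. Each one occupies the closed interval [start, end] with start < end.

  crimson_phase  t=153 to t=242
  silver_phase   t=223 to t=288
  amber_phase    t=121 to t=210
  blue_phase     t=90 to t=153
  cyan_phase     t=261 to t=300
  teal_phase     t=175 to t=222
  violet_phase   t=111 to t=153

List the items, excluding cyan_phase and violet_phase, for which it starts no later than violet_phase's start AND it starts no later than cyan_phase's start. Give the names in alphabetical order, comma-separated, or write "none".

blue_phase

Conditions: its start is no later than violet_phase's start (X.start <= t=111) AND its start is no later than cyan_phase's start (X.start <= t=261).
amber_phase: start t=121 <= t=111? ✗; start t=121 <= t=261? ✓ → no.
blue_phase: start t=90 <= t=111? ✓; start t=90 <= t=261? ✓ → yes.
crimson_phase: start t=153 <= t=111? ✗; start t=153 <= t=261? ✓ → no.
silver_phase: start t=223 <= t=111? ✗; start t=223 <= t=261? ✓ → no.
teal_phase: start t=175 <= t=111? ✗; start t=175 <= t=261? ✓ → no.
Result: blue_phase.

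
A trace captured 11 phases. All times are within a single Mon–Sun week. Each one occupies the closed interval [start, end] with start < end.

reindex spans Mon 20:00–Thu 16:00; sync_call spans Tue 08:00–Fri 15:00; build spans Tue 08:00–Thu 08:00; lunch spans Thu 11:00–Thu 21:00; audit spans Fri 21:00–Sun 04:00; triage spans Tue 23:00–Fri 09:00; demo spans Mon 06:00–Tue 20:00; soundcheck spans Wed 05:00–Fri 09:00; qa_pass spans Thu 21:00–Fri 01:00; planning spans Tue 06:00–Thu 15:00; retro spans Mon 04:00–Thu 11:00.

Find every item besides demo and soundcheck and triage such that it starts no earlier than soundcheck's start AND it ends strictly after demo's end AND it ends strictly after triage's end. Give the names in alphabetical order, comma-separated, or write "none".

audit

Conditions: its start is no earlier than soundcheck's start (X.start >= Wed 05:00) AND its end is strictly after demo's end (X.end > Tue 20:00) AND its end is strictly after triage's end (X.end > Fri 09:00).
audit: start Fri 21:00 >= Wed 05:00? ✓; end Sun 04:00 > Tue 20:00? ✓; end Sun 04:00 > Fri 09:00? ✓ → yes.
build: start Tue 08:00 >= Wed 05:00? ✗; end Thu 08:00 > Tue 20:00? ✓; end Thu 08:00 > Fri 09:00? ✗ → no.
lunch: start Thu 11:00 >= Wed 05:00? ✓; end Thu 21:00 > Tue 20:00? ✓; end Thu 21:00 > Fri 09:00? ✗ → no.
planning: start Tue 06:00 >= Wed 05:00? ✗; end Thu 15:00 > Tue 20:00? ✓; end Thu 15:00 > Fri 09:00? ✗ → no.
qa_pass: start Thu 21:00 >= Wed 05:00? ✓; end Fri 01:00 > Tue 20:00? ✓; end Fri 01:00 > Fri 09:00? ✗ → no.
reindex: start Mon 20:00 >= Wed 05:00? ✗; end Thu 16:00 > Tue 20:00? ✓; end Thu 16:00 > Fri 09:00? ✗ → no.
retro: start Mon 04:00 >= Wed 05:00? ✗; end Thu 11:00 > Tue 20:00? ✓; end Thu 11:00 > Fri 09:00? ✗ → no.
sync_call: start Tue 08:00 >= Wed 05:00? ✗; end Fri 15:00 > Tue 20:00? ✓; end Fri 15:00 > Fri 09:00? ✓ → no.
Result: audit.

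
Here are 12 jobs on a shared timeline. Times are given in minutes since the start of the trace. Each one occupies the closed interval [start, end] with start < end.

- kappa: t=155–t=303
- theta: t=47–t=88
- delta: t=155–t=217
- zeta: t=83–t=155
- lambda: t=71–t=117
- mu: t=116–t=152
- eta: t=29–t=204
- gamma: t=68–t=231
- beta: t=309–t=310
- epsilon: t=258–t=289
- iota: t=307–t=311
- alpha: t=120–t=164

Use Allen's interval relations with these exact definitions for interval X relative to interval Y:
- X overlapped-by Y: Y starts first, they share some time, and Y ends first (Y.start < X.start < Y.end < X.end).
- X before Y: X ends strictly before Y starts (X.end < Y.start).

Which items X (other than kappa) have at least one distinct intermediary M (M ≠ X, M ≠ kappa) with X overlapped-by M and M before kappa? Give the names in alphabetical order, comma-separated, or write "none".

Target kappa = [t=155, t=303].
Intermediaries M with M before kappa: lambda, mu, theta.
Via lambda — items with X overlapped-by lambda: mu, zeta.
Via mu — items with X overlapped-by mu: alpha.
Via theta — items with X overlapped-by theta: gamma, lambda, zeta.
Union: alpha, gamma, lambda, mu, zeta.

alpha, gamma, lambda, mu, zeta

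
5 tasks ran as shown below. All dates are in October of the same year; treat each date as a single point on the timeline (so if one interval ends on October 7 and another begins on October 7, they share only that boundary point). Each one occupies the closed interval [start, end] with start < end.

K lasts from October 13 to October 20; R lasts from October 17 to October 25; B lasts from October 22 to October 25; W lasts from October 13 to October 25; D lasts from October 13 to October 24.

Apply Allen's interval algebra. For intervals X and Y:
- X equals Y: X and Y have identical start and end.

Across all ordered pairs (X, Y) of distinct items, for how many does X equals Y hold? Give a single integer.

0

Checking all 20 ordered pairs for relation 'equals'; matching pairs in alphabetical order:
No pair satisfies it.
Count: 0.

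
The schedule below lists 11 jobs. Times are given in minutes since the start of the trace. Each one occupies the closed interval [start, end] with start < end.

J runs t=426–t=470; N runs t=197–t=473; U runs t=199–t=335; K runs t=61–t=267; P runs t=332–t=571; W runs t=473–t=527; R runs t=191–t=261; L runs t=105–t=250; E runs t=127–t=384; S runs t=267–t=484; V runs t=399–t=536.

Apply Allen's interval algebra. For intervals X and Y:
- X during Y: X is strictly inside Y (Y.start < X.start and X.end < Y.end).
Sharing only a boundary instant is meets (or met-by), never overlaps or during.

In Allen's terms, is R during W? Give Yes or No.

R = [t=191, t=261], W = [t=473, t=527].
Actual relation of R to W: before.
Asked whether 'during' holds → No.

No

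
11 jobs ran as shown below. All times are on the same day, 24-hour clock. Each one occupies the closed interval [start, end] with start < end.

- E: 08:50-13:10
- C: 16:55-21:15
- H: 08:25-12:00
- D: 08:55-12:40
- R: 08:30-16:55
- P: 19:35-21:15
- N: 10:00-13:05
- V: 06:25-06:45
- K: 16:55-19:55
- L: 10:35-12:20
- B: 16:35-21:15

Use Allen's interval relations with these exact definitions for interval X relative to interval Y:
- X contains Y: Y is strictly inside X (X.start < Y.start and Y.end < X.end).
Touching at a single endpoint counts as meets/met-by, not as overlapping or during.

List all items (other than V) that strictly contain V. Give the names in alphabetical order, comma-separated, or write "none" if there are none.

Target V = [06:25, 06:45].
B [16:35, 21:15] → after → no.
C [16:55, 21:15] → after → no.
D [08:55, 12:40] → after → no.
E [08:50, 13:10] → after → no.
H [08:25, 12:00] → after → no.
K [16:55, 19:55] → after → no.
L [10:35, 12:20] → after → no.
N [10:00, 13:05] → after → no.
P [19:35, 21:15] → after → no.
R [08:30, 16:55] → after → no.
Result: none.

none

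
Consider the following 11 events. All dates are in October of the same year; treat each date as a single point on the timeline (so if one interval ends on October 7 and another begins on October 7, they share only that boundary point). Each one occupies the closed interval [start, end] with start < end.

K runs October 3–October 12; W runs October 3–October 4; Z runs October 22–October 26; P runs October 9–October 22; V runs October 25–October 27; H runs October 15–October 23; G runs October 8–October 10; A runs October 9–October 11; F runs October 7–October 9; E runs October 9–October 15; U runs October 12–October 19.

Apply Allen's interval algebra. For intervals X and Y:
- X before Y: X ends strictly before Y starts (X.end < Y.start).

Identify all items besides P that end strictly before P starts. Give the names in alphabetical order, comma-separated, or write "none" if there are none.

W

Target P = [October 9, October 22].
A [October 9, October 11] → starts → no.
E [October 9, October 15] → starts → no.
F [October 7, October 9] → meets → no.
G [October 8, October 10] → overlaps → no.
H [October 15, October 23] → overlapped-by → no.
K [October 3, October 12] → overlaps → no.
U [October 12, October 19] → during → no.
V [October 25, October 27] → after → no.
W [October 3, October 4] → before → yes.
Z [October 22, October 26] → met-by → no.
Result: W.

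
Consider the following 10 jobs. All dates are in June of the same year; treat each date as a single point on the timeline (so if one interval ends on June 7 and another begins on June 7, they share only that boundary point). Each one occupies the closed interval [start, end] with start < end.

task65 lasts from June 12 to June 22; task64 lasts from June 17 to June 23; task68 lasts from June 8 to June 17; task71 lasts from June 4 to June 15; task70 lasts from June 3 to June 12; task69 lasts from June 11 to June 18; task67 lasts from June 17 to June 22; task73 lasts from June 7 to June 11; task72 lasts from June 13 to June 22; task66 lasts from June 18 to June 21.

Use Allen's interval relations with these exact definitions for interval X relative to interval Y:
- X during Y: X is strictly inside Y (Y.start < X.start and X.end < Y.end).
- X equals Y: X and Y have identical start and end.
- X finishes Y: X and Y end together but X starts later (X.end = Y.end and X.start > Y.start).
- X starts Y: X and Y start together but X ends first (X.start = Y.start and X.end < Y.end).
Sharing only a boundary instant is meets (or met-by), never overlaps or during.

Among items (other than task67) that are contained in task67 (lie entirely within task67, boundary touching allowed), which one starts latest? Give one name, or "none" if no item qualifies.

Target task67 = [June 17, June 22].
task64 [June 17, June 23] → started-by → excluded.
task65 [June 12, June 22] → finished-by → excluded.
task66 [June 18, June 21] → during → candidate.
task68 [June 8, June 17] → meets → excluded.
task69 [June 11, June 18] → overlaps → excluded.
task70 [June 3, June 12] → before → excluded.
task71 [June 4, June 15] → before → excluded.
task72 [June 13, June 22] → finished-by → excluded.
task73 [June 7, June 11] → before → excluded.
Among candidates, latest start is June 18 → task66.

task66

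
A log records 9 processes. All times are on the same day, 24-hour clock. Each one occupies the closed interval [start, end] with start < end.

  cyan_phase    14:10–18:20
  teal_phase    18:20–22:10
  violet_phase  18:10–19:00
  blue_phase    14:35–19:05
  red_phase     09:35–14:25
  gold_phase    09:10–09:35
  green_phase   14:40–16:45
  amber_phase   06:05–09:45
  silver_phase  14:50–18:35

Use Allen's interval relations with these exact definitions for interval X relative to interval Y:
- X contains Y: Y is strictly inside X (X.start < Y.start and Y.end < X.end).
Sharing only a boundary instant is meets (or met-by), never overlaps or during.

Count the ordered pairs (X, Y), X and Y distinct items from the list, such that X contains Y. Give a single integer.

Checking all 72 ordered pairs for relation 'contains'; matching pairs in alphabetical order:
(amber_phase, gold_phase): amber_phase contains gold_phase ✓
(blue_phase, green_phase): blue_phase contains green_phase ✓
(blue_phase, silver_phase): blue_phase contains silver_phase ✓
(blue_phase, violet_phase): blue_phase contains violet_phase ✓
(cyan_phase, green_phase): cyan_phase contains green_phase ✓
Count: 5.

5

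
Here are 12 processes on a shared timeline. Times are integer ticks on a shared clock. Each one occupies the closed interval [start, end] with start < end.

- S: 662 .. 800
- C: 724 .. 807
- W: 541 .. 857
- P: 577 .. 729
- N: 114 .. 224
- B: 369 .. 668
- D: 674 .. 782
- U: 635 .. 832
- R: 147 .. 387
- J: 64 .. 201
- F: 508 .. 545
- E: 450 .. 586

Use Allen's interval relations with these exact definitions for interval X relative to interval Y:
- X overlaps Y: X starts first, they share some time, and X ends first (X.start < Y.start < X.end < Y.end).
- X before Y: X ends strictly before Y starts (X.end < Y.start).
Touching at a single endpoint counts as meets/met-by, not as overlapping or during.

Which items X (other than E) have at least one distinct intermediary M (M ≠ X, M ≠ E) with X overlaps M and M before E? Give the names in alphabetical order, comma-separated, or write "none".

J, N

Target E = [450, 586].
Intermediaries M with M before E: J, N, R.
Via J — items with X overlaps J: none.
Via N — items with X overlaps N: J.
Via R — items with X overlaps R: J, N.
Union: J, N.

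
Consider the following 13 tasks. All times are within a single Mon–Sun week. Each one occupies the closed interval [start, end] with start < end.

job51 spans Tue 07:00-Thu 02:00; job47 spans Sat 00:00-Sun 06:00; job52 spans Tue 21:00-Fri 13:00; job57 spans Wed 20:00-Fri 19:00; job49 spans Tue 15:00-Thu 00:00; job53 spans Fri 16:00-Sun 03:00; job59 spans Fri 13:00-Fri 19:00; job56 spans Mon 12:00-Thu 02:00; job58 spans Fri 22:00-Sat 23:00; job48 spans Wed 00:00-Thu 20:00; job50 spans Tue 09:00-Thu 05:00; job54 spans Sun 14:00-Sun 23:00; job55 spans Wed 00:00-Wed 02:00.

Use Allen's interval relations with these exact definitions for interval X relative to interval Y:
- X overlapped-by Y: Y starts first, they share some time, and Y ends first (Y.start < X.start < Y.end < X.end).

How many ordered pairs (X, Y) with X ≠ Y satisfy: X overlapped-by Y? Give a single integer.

20

Checking all 156 ordered pairs for relation 'overlapped-by'; matching pairs in alphabetical order:
(job47, job53): job47 overlapped-by job53 ✓
(job47, job58): job47 overlapped-by job58 ✓
(job48, job49): job48 overlapped-by job49 ✓
(job48, job50): job48 overlapped-by job50 ✓
(job48, job51): job48 overlapped-by job51 ✓
(job48, job56): job48 overlapped-by job56 ✓
(job50, job51): job50 overlapped-by job51 ✓
(job50, job56): job50 overlapped-by job56 ✓
(job52, job49): job52 overlapped-by job49 ✓
(job52, job50): job52 overlapped-by job50 ✓
(job52, job51): job52 overlapped-by job51 ✓
(job52, job56): job52 overlapped-by job56 ✓
(job53, job57): job53 overlapped-by job57 ✓
(job53, job59): job53 overlapped-by job59 ✓
(job57, job48): job57 overlapped-by job48 ✓
(job57, job49): job57 overlapped-by job49 ✓
(job57, job50): job57 overlapped-by job50 ✓
(job57, job51): job57 overlapped-by job51 ✓
(job57, job52): job57 overlapped-by job52 ✓
(job57, job56): job57 overlapped-by job56 ✓
Count: 20.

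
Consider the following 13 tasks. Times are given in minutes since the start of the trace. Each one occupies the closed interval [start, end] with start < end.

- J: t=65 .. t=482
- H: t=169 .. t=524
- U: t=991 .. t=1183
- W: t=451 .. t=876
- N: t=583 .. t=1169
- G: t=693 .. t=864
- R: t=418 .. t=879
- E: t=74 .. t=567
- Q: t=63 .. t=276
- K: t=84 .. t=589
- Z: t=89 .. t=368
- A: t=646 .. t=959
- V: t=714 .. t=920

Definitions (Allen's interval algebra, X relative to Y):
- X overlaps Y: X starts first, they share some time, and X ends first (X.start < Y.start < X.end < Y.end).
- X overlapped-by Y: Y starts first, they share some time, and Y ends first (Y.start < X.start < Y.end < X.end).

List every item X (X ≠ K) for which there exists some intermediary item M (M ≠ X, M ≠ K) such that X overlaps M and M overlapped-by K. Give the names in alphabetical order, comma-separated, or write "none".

E, H, J, R, W

Target K = [t=84, t=589].
Intermediaries M with M overlapped-by K: N, R, W.
Via N — items with X overlaps N: R, W.
Via R — items with X overlaps R: E, H, J.
Via W — items with X overlaps W: E, H, J.
Union: E, H, J, R, W.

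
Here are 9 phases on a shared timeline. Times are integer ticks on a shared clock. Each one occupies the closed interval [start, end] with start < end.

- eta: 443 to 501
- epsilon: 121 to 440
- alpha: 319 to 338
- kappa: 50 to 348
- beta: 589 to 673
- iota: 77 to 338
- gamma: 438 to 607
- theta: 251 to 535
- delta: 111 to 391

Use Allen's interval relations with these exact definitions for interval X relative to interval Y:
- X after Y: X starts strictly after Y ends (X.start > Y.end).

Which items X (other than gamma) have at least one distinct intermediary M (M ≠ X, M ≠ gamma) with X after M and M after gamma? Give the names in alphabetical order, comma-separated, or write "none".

none

Target gamma = [438, 607].
Intermediaries M with M after gamma: none.
Union: none.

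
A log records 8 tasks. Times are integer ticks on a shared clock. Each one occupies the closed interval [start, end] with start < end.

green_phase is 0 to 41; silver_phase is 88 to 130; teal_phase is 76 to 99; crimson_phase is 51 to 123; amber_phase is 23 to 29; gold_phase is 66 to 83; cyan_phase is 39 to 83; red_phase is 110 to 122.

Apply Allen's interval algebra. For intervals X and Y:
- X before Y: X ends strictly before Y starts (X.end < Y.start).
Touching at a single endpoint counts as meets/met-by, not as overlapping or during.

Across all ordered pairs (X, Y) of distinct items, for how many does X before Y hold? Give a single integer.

16

Checking all 56 ordered pairs for relation 'before'; matching pairs in alphabetical order:
(amber_phase, crimson_phase): amber_phase before crimson_phase ✓
(amber_phase, cyan_phase): amber_phase before cyan_phase ✓
(amber_phase, gold_phase): amber_phase before gold_phase ✓
(amber_phase, red_phase): amber_phase before red_phase ✓
(amber_phase, silver_phase): amber_phase before silver_phase ✓
(amber_phase, teal_phase): amber_phase before teal_phase ✓
(cyan_phase, red_phase): cyan_phase before red_phase ✓
(cyan_phase, silver_phase): cyan_phase before silver_phase ✓
(gold_phase, red_phase): gold_phase before red_phase ✓
(gold_phase, silver_phase): gold_phase before silver_phase ✓
(green_phase, crimson_phase): green_phase before crimson_phase ✓
(green_phase, gold_phase): green_phase before gold_phase ✓
(green_phase, red_phase): green_phase before red_phase ✓
(green_phase, silver_phase): green_phase before silver_phase ✓
(green_phase, teal_phase): green_phase before teal_phase ✓
(teal_phase, red_phase): teal_phase before red_phase ✓
Count: 16.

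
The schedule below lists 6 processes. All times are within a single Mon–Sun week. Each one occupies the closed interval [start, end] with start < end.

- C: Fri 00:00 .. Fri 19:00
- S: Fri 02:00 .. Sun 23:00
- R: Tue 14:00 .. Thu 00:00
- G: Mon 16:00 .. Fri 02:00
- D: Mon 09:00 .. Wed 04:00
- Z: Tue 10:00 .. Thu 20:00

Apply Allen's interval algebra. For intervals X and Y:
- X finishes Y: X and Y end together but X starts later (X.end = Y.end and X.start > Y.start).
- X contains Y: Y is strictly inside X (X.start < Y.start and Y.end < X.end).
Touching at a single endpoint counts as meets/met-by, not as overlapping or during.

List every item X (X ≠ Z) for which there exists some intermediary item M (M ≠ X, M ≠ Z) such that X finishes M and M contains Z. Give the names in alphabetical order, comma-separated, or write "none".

none

Target Z = [Tue 10:00, Thu 20:00].
Intermediaries M with M contains Z: G.
Via G — items with X finishes G: none.
Union: none.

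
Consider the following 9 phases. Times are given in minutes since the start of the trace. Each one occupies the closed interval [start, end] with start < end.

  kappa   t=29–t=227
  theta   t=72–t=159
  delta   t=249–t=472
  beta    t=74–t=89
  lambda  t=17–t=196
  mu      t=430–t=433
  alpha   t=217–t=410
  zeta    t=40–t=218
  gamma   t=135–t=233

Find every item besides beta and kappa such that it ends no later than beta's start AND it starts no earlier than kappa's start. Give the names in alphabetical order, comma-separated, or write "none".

Conditions: its end is no later than beta's start (X.end <= t=74) AND its start is no earlier than kappa's start (X.start >= t=29).
alpha: end t=410 <= t=74? ✗; start t=217 >= t=29? ✓ → no.
delta: end t=472 <= t=74? ✗; start t=249 >= t=29? ✓ → no.
gamma: end t=233 <= t=74? ✗; start t=135 >= t=29? ✓ → no.
lambda: end t=196 <= t=74? ✗; start t=17 >= t=29? ✗ → no.
mu: end t=433 <= t=74? ✗; start t=430 >= t=29? ✓ → no.
theta: end t=159 <= t=74? ✗; start t=72 >= t=29? ✓ → no.
zeta: end t=218 <= t=74? ✗; start t=40 >= t=29? ✓ → no.
Result: none.

none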